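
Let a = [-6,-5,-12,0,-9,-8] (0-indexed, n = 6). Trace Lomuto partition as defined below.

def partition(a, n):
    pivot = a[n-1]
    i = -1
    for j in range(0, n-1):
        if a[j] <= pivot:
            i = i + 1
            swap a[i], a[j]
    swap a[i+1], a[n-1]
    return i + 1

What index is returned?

pivot=-8, i=-1
j=0: -6>-8, skip
j=1: -5>-8, skip
j=2: -12≤-8, i=0, swap(0,2) ⇒ [-12,-5,-6,0,-9,-8]
j=3: 0>-8, skip
j=4: -9≤-8, i=1, swap(1,4) ⇒ [-12,-9,-6,0,-5,-8]
swap(2,5) ⇒ [-12,-9,-8,0,-5,-6]; return 2

2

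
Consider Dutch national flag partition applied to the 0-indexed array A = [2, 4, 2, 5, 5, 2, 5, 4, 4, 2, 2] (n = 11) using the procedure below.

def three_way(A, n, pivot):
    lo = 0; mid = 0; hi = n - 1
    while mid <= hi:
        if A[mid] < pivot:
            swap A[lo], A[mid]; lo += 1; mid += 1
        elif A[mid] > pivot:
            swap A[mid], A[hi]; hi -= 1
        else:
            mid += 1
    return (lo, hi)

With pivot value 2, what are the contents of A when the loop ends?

lo=0 mid=0 hi=10
2=2: mid=1
4>2: swap(1,10), hi=9 ⇒ [2, 2, 2, 5, 5, 2, 5, 4, 4, 2, 4]
2=2: mid=2
2=2: mid=3
5>2: swap(3,9), hi=8 ⇒ [2, 2, 2, 2, 5, 2, 5, 4, 4, 5, 4]
2=2: mid=4
5>2: swap(4,8), hi=7 ⇒ [2, 2, 2, 2, 4, 2, 5, 4, 5, 5, 4]
4>2: swap(4,7), hi=6 ⇒ [2, 2, 2, 2, 4, 2, 5, 4, 5, 5, 4]
4>2: swap(4,6), hi=5 ⇒ [2, 2, 2, 2, 5, 2, 4, 4, 5, 5, 4]
5>2: swap(4,5), hi=4 ⇒ [2, 2, 2, 2, 2, 5, 4, 4, 5, 5, 4]
2=2: mid=5
done. lo=0 hi=4; A=[2, 2, 2, 2, 2, 5, 4, 4, 5, 5, 4]

[2, 2, 2, 2, 2, 5, 4, 4, 5, 5, 4]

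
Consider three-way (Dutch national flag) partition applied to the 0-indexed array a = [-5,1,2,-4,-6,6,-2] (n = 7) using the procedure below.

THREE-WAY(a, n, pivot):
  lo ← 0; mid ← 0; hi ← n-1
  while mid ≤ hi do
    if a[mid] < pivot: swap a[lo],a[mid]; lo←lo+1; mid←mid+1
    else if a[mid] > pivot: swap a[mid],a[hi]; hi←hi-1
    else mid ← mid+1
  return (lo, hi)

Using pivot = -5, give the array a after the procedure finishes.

[-6,-5,-4,2,6,-2,1]

lo=0 mid=0 hi=6
-5=-5: mid=1
1>-5: swap(1,6), hi=5 ⇒ [-5,-2,2,-4,-6,6,1]
-2>-5: swap(1,5), hi=4 ⇒ [-5,6,2,-4,-6,-2,1]
6>-5: swap(1,4), hi=3 ⇒ [-5,-6,2,-4,6,-2,1]
-6<-5: swap(0,1), lo=1 mid=2 ⇒ [-6,-5,2,-4,6,-2,1]
2>-5: swap(2,3), hi=2 ⇒ [-6,-5,-4,2,6,-2,1]
-4>-5: swap(2,2), hi=1 ⇒ [-6,-5,-4,2,6,-2,1]
done. lo=1 hi=1; a=[-6,-5,-4,2,6,-2,1]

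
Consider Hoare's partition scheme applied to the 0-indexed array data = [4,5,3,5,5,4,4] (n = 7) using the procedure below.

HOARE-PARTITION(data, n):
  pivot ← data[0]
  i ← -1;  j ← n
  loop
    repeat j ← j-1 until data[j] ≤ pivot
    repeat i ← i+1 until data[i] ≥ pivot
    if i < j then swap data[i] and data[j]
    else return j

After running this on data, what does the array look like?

pivot=4
j stops at 6 (4), i stops at 0 (4); swap ⇒ [4,5,3,5,5,4,4]
j stops at 5 (4), i stops at 1 (5); swap ⇒ [4,4,3,5,5,5,4]
j stops at 2, i stops at 3; i≥j ⇒ return 2. data=[4,4,3,5,5,5,4]

[4,4,3,5,5,5,4]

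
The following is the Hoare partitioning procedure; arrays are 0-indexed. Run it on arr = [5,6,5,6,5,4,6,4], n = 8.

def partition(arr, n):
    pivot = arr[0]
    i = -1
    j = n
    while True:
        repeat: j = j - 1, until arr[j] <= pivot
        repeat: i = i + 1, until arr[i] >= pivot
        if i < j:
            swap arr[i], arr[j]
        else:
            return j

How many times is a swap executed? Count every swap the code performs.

3

pivot = arr[0] = 5; i = -1, j = 8
j→7 (arr[7]=4≤5), i→0 (arr[0]=5≥5); i<j, swap → [4,6,5,6,5,4,6,5]
j→5 (arr[5]=4≤5), i→1 (arr[1]=6≥5); i<j, swap → [4,4,5,6,5,6,6,5]
j→4 (arr[4]=5≤5), i→2 (arr[2]=5≥5); i<j, swap → [4,4,5,6,5,6,6,5]
j→2, i→3; i≥j, return j=2. arr = [4,4,5,6,5,6,6,5]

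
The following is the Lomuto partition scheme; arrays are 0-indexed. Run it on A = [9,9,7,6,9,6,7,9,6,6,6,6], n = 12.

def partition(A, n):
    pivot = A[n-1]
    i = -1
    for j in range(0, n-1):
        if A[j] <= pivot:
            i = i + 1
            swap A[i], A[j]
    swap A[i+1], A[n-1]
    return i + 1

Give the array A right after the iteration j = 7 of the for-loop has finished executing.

pivot = A[11] = 6; i = -1
j=0: A[0]=9 > 6 → no swap
j=1: A[1]=9 > 6 → no swap
j=2: A[2]=7 > 6 → no swap
j=3: A[3]=6 ≤ 6 → i=0, swap A[0],A[3] → [6,9,7,9,9,6,7,9,6,6,6,6]
j=4: A[4]=9 > 6 → no swap
j=5: A[5]=6 ≤ 6 → i=1, swap A[1],A[5] → [6,6,7,9,9,9,7,9,6,6,6,6]
j=6: A[6]=7 > 6 → no swap
j=7: A[7]=9 > 6 → no swap
(after j=7) A = [6,6,7,9,9,9,7,9,6,6,6,6]

[6,6,7,9,9,9,7,9,6,6,6,6]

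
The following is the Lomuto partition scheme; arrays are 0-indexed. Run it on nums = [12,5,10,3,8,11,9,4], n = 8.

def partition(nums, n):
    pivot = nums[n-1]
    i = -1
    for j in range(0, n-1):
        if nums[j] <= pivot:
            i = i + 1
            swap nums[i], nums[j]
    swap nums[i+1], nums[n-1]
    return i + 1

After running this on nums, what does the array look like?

[3,4,10,12,8,11,9,5]

pivot=4, i=-1
j=0: 12>4, skip
j=1: 5>4, skip
j=2: 10>4, skip
j=3: 3≤4, i=0, swap(0,3) ⇒ [3,5,10,12,8,11,9,4]
j=4: 8>4, skip
j=5: 11>4, skip
j=6: 9>4, skip
swap(1,7) ⇒ [3,4,10,12,8,11,9,5]; return 1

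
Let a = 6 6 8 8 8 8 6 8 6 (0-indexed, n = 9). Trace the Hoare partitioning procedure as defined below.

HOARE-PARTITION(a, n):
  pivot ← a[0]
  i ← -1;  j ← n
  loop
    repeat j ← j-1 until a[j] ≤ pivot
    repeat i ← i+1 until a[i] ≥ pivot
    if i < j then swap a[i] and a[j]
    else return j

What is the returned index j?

1

pivot=6
j stops at 8 (6), i stops at 0 (6); swap ⇒ 6 6 8 8 8 8 6 8 6
j stops at 6 (6), i stops at 1 (6); swap ⇒ 6 6 8 8 8 8 6 8 6
j stops at 1, i stops at 2; i≥j ⇒ return 1. a=6 6 8 8 8 8 6 8 6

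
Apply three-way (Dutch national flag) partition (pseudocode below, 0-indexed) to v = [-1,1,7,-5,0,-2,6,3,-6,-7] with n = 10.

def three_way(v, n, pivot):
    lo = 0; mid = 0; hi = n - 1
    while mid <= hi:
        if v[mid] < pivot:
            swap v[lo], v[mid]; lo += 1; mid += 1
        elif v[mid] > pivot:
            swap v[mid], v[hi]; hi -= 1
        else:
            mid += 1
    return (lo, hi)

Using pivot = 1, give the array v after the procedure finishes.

pivot = 1; lo=0, mid=0, hi=9
v[mid]=-1<1: swap v[0],v[0]; lo=1,mid=1 → [-1,1,7,-5,0,-2,6,3,-6,-7]
v[mid]=1=1: mid=2
v[mid]=7>1: swap v[2],v[9]; hi=8 → [-1,1,-7,-5,0,-2,6,3,-6,7]
v[mid]=-7<1: swap v[1],v[2]; lo=2,mid=3 → [-1,-7,1,-5,0,-2,6,3,-6,7]
v[mid]=-5<1: swap v[2],v[3]; lo=3,mid=4 → [-1,-7,-5,1,0,-2,6,3,-6,7]
v[mid]=0<1: swap v[3],v[4]; lo=4,mid=5 → [-1,-7,-5,0,1,-2,6,3,-6,7]
v[mid]=-2<1: swap v[4],v[5]; lo=5,mid=6 → [-1,-7,-5,0,-2,1,6,3,-6,7]
v[mid]=6>1: swap v[6],v[8]; hi=7 → [-1,-7,-5,0,-2,1,-6,3,6,7]
v[mid]=-6<1: swap v[5],v[6]; lo=6,mid=7 → [-1,-7,-5,0,-2,-6,1,3,6,7]
v[mid]=3>1: swap v[7],v[7]; hi=6 → [-1,-7,-5,0,-2,-6,1,3,6,7]
end: lo=6, hi=6; v = [-1,-7,-5,0,-2,-6,1,3,6,7]

[-1,-7,-5,0,-2,-6,1,3,6,7]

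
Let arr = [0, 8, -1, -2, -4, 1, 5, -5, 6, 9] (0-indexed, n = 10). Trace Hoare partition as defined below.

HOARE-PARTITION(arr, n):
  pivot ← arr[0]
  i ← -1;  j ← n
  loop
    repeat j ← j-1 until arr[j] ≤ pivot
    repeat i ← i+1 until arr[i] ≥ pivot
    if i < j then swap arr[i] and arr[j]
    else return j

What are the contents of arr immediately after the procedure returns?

pivot=0
j stops at 7 (-5), i stops at 0 (0); swap ⇒ [-5, 8, -1, -2, -4, 1, 5, 0, 6, 9]
j stops at 4 (-4), i stops at 1 (8); swap ⇒ [-5, -4, -1, -2, 8, 1, 5, 0, 6, 9]
j stops at 3, i stops at 4; i≥j ⇒ return 3. arr=[-5, -4, -1, -2, 8, 1, 5, 0, 6, 9]

[-5, -4, -1, -2, 8, 1, 5, 0, 6, 9]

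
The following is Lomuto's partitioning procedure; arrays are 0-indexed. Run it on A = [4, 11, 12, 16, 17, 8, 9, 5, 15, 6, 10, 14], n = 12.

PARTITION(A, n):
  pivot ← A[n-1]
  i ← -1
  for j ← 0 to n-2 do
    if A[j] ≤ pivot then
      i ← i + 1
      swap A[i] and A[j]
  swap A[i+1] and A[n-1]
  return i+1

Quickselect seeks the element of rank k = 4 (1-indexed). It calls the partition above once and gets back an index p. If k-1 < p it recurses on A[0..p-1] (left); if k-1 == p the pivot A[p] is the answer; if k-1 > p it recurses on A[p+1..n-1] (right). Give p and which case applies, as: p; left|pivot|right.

8; left

pivot = A[11] = 14; i = -1
j=0: A[0]=4 ≤ 14 → i=0, swap A[0],A[0] (no change) → [4, 11, 12, 16, 17, 8, 9, 5, 15, 6, 10, 14]
j=1: A[1]=11 ≤ 14 → i=1, swap A[1],A[1] (no change) → [4, 11, 12, 16, 17, 8, 9, 5, 15, 6, 10, 14]
j=2: A[2]=12 ≤ 14 → i=2, swap A[2],A[2] (no change) → [4, 11, 12, 16, 17, 8, 9, 5, 15, 6, 10, 14]
j=3: A[3]=16 > 14 → no swap
j=4: A[4]=17 > 14 → no swap
j=5: A[5]=8 ≤ 14 → i=3, swap A[3],A[5] → [4, 11, 12, 8, 17, 16, 9, 5, 15, 6, 10, 14]
j=6: A[6]=9 ≤ 14 → i=4, swap A[4],A[6] → [4, 11, 12, 8, 9, 16, 17, 5, 15, 6, 10, 14]
j=7: A[7]=5 ≤ 14 → i=5, swap A[5],A[7] → [4, 11, 12, 8, 9, 5, 17, 16, 15, 6, 10, 14]
j=8: A[8]=15 > 14 → no swap
j=9: A[9]=6 ≤ 14 → i=6, swap A[6],A[9] → [4, 11, 12, 8, 9, 5, 6, 16, 15, 17, 10, 14]
j=10: A[10]=10 ≤ 14 → i=7, swap A[7],A[10] → [4, 11, 12, 8, 9, 5, 6, 10, 15, 17, 16, 14]
final swap A[8],A[11] → [4, 11, 12, 8, 9, 5, 6, 10, 14, 17, 16, 15]; return 8
p = 8; k-1 = 3 < 8 ⇒ left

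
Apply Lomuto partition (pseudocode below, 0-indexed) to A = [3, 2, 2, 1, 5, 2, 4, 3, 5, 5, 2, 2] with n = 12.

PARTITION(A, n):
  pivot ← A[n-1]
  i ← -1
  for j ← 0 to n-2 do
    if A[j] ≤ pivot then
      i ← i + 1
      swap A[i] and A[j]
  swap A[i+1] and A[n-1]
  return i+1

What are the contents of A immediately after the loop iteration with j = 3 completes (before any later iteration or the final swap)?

[2, 2, 1, 3, 5, 2, 4, 3, 5, 5, 2, 2]

pivot=2, i=-1
j=0: 3>2, skip
j=1: 2≤2, i=0, swap(0,1) ⇒ [2, 3, 2, 1, 5, 2, 4, 3, 5, 5, 2, 2]
j=2: 2≤2, i=1, swap(1,2) ⇒ [2, 2, 3, 1, 5, 2, 4, 3, 5, 5, 2, 2]
j=3: 1≤2, i=2, swap(2,3) ⇒ [2, 2, 1, 3, 5, 2, 4, 3, 5, 5, 2, 2]
(after j=3) A = [2, 2, 1, 3, 5, 2, 4, 3, 5, 5, 2, 2]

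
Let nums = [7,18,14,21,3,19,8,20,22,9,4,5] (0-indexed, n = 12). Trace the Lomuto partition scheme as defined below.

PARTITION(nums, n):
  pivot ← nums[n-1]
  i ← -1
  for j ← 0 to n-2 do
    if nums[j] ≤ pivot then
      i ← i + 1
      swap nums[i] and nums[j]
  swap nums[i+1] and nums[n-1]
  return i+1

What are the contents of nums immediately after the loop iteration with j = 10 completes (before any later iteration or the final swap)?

pivot = nums[11] = 5; i = -1
j=0: nums[0]=7 > 5 → no swap
j=1: nums[1]=18 > 5 → no swap
j=2: nums[2]=14 > 5 → no swap
j=3: nums[3]=21 > 5 → no swap
j=4: nums[4]=3 ≤ 5 → i=0, swap nums[0],nums[4] → [3,18,14,21,7,19,8,20,22,9,4,5]
j=5: nums[5]=19 > 5 → no swap
j=6: nums[6]=8 > 5 → no swap
j=7: nums[7]=20 > 5 → no swap
j=8: nums[8]=22 > 5 → no swap
j=9: nums[9]=9 > 5 → no swap
j=10: nums[10]=4 ≤ 5 → i=1, swap nums[1],nums[10] → [3,4,14,21,7,19,8,20,22,9,18,5]
(after j=10) nums = [3,4,14,21,7,19,8,20,22,9,18,5]

[3,4,14,21,7,19,8,20,22,9,18,5]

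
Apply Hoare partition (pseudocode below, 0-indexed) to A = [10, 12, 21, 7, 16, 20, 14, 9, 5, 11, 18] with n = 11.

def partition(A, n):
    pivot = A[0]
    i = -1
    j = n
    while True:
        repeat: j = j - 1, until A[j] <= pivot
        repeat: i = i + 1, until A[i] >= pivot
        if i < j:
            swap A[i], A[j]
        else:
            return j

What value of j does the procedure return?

pivot=10
j stops at 8 (5), i stops at 0 (10); swap ⇒ [5, 12, 21, 7, 16, 20, 14, 9, 10, 11, 18]
j stops at 7 (9), i stops at 1 (12); swap ⇒ [5, 9, 21, 7, 16, 20, 14, 12, 10, 11, 18]
j stops at 3 (7), i stops at 2 (21); swap ⇒ [5, 9, 7, 21, 16, 20, 14, 12, 10, 11, 18]
j stops at 2, i stops at 3; i≥j ⇒ return 2. A=[5, 9, 7, 21, 16, 20, 14, 12, 10, 11, 18]

2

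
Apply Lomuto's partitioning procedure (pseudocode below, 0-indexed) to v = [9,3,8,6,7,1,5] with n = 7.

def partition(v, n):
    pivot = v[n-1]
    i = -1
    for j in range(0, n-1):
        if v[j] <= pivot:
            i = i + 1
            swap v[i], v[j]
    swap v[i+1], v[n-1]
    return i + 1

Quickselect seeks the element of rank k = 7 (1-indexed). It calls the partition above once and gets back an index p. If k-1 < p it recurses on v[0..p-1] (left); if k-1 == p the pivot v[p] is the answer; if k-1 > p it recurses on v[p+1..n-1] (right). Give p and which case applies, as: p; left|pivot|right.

2; right

pivot = v[6] = 5; i = -1
j=0: v[0]=9 > 5 → no swap
j=1: v[1]=3 ≤ 5 → i=0, swap v[0],v[1] → [3,9,8,6,7,1,5]
j=2: v[2]=8 > 5 → no swap
j=3: v[3]=6 > 5 → no swap
j=4: v[4]=7 > 5 → no swap
j=5: v[5]=1 ≤ 5 → i=1, swap v[1],v[5] → [3,1,8,6,7,9,5]
final swap v[2],v[6] → [3,1,5,6,7,9,8]; return 2
p = 2; k-1 = 6 > 2 ⇒ right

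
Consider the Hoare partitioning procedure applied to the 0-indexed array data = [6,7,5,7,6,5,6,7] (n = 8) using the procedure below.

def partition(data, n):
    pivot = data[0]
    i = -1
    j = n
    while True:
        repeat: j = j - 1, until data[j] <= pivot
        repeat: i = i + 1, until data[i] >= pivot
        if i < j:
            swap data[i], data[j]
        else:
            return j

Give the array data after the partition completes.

[6,5,5,6,7,7,6,7]

pivot=6
j stops at 6 (6), i stops at 0 (6); swap ⇒ [6,7,5,7,6,5,6,7]
j stops at 5 (5), i stops at 1 (7); swap ⇒ [6,5,5,7,6,7,6,7]
j stops at 4 (6), i stops at 3 (7); swap ⇒ [6,5,5,6,7,7,6,7]
j stops at 3, i stops at 4; i≥j ⇒ return 3. data=[6,5,5,6,7,7,6,7]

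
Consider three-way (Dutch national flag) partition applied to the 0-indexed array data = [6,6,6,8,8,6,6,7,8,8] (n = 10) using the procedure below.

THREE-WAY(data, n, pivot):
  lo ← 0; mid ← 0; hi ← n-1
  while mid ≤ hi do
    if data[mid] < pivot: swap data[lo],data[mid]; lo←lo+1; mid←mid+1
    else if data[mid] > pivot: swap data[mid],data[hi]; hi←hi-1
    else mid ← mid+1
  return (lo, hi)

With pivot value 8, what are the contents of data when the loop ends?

[6,6,6,6,6,7,8,8,8,8]

pivot = 8; lo=0, mid=0, hi=9
data[mid]=6<8: swap data[0],data[0]; lo=1,mid=1 → [6,6,6,8,8,6,6,7,8,8]
data[mid]=6<8: swap data[1],data[1]; lo=2,mid=2 → [6,6,6,8,8,6,6,7,8,8]
data[mid]=6<8: swap data[2],data[2]; lo=3,mid=3 → [6,6,6,8,8,6,6,7,8,8]
data[mid]=8=8: mid=4
data[mid]=8=8: mid=5
data[mid]=6<8: swap data[3],data[5]; lo=4,mid=6 → [6,6,6,6,8,8,6,7,8,8]
data[mid]=6<8: swap data[4],data[6]; lo=5,mid=7 → [6,6,6,6,6,8,8,7,8,8]
data[mid]=7<8: swap data[5],data[7]; lo=6,mid=8 → [6,6,6,6,6,7,8,8,8,8]
data[mid]=8=8: mid=9
data[mid]=8=8: mid=10
end: lo=6, hi=9; data = [6,6,6,6,6,7,8,8,8,8]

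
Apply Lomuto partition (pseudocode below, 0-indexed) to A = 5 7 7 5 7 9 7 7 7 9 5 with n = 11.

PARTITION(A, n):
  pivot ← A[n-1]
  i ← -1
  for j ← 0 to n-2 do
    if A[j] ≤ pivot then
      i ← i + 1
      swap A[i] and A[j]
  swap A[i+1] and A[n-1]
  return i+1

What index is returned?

2

pivot = A[10] = 5; i = -1
j=0: A[0]=5 ≤ 5 → i=0, swap A[0],A[0] (no change) → 5 7 7 5 7 9 7 7 7 9 5
j=1: A[1]=7 > 5 → no swap
j=2: A[2]=7 > 5 → no swap
j=3: A[3]=5 ≤ 5 → i=1, swap A[1],A[3] → 5 5 7 7 7 9 7 7 7 9 5
j=4: A[4]=7 > 5 → no swap
j=5: A[5]=9 > 5 → no swap
j=6: A[6]=7 > 5 → no swap
j=7: A[7]=7 > 5 → no swap
j=8: A[8]=7 > 5 → no swap
j=9: A[9]=9 > 5 → no swap
final swap A[2],A[10] → 5 5 5 7 7 9 7 7 7 9 7; return 2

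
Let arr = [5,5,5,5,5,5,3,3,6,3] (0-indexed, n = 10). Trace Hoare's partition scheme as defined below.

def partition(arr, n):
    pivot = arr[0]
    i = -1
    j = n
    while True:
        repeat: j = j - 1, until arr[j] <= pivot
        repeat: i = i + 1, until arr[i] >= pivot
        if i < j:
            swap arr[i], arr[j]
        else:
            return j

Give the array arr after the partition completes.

[3,3,3,5,5,5,5,5,6,5]

pivot=5
j stops at 9 (3), i stops at 0 (5); swap ⇒ [3,5,5,5,5,5,3,3,6,5]
j stops at 7 (3), i stops at 1 (5); swap ⇒ [3,3,5,5,5,5,3,5,6,5]
j stops at 6 (3), i stops at 2 (5); swap ⇒ [3,3,3,5,5,5,5,5,6,5]
j stops at 5 (5), i stops at 3 (5); swap ⇒ [3,3,3,5,5,5,5,5,6,5]
j stops at 4, i stops at 4; i≥j ⇒ return 4. arr=[3,3,3,5,5,5,5,5,6,5]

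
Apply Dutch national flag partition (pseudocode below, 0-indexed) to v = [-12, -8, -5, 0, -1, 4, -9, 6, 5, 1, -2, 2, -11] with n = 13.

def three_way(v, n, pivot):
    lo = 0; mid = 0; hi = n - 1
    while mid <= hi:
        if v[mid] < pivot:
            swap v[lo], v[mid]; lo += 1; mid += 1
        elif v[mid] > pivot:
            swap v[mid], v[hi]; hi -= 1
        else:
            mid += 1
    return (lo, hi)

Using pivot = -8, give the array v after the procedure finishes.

[-12, -11, -9, -8, 4, -1, 6, 5, 1, -2, 2, 0, -5]

lo=0 mid=0 hi=12
-12<-8: swap(0,0), lo=1 mid=1 ⇒ [-12, -8, -5, 0, -1, 4, -9, 6, 5, 1, -2, 2, -11]
-8=-8: mid=2
-5>-8: swap(2,12), hi=11 ⇒ [-12, -8, -11, 0, -1, 4, -9, 6, 5, 1, -2, 2, -5]
-11<-8: swap(1,2), lo=2 mid=3 ⇒ [-12, -11, -8, 0, -1, 4, -9, 6, 5, 1, -2, 2, -5]
0>-8: swap(3,11), hi=10 ⇒ [-12, -11, -8, 2, -1, 4, -9, 6, 5, 1, -2, 0, -5]
2>-8: swap(3,10), hi=9 ⇒ [-12, -11, -8, -2, -1, 4, -9, 6, 5, 1, 2, 0, -5]
-2>-8: swap(3,9), hi=8 ⇒ [-12, -11, -8, 1, -1, 4, -9, 6, 5, -2, 2, 0, -5]
1>-8: swap(3,8), hi=7 ⇒ [-12, -11, -8, 5, -1, 4, -9, 6, 1, -2, 2, 0, -5]
5>-8: swap(3,7), hi=6 ⇒ [-12, -11, -8, 6, -1, 4, -9, 5, 1, -2, 2, 0, -5]
6>-8: swap(3,6), hi=5 ⇒ [-12, -11, -8, -9, -1, 4, 6, 5, 1, -2, 2, 0, -5]
-9<-8: swap(2,3), lo=3 mid=4 ⇒ [-12, -11, -9, -8, -1, 4, 6, 5, 1, -2, 2, 0, -5]
-1>-8: swap(4,5), hi=4 ⇒ [-12, -11, -9, -8, 4, -1, 6, 5, 1, -2, 2, 0, -5]
4>-8: swap(4,4), hi=3 ⇒ [-12, -11, -9, -8, 4, -1, 6, 5, 1, -2, 2, 0, -5]
done. lo=3 hi=3; v=[-12, -11, -9, -8, 4, -1, 6, 5, 1, -2, 2, 0, -5]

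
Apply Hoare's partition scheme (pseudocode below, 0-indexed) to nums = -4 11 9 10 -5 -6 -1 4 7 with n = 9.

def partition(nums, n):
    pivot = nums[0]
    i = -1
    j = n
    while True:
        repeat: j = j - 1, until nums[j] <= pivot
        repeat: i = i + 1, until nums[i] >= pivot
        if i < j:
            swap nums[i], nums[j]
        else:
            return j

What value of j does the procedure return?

1

pivot = nums[0] = -4; i = -1, j = 9
j→5 (nums[5]=-6≤-4), i→0 (nums[0]=-4≥-4); i<j, swap → -6 11 9 10 -5 -4 -1 4 7
j→4 (nums[4]=-5≤-4), i→1 (nums[1]=11≥-4); i<j, swap → -6 -5 9 10 11 -4 -1 4 7
j→1, i→2; i≥j, return j=1. nums = -6 -5 9 10 11 -4 -1 4 7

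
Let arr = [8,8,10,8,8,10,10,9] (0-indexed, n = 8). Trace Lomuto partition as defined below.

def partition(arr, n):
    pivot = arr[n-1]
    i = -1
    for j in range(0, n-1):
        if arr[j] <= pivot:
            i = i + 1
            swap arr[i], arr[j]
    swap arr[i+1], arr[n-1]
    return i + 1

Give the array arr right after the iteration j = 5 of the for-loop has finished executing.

pivot=9, i=-1
j=0: 8≤9, i=0, swap(0,0) ⇒ [8,8,10,8,8,10,10,9]
j=1: 8≤9, i=1, swap(1,1) ⇒ [8,8,10,8,8,10,10,9]
j=2: 10>9, skip
j=3: 8≤9, i=2, swap(2,3) ⇒ [8,8,8,10,8,10,10,9]
j=4: 8≤9, i=3, swap(3,4) ⇒ [8,8,8,8,10,10,10,9]
j=5: 10>9, skip
(after j=5) arr = [8,8,8,8,10,10,10,9]

[8,8,8,8,10,10,10,9]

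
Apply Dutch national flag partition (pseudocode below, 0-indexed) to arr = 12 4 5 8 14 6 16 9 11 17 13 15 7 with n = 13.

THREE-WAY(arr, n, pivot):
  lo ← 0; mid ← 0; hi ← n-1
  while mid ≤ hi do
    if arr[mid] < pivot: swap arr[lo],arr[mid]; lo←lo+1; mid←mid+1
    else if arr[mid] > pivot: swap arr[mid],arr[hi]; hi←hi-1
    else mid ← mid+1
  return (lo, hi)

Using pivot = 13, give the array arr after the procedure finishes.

12 4 5 8 7 6 9 11 13 17 15 16 14

lo=0 mid=0 hi=12
12<13: swap(0,0), lo=1 mid=1 ⇒ 12 4 5 8 14 6 16 9 11 17 13 15 7
4<13: swap(1,1), lo=2 mid=2 ⇒ 12 4 5 8 14 6 16 9 11 17 13 15 7
5<13: swap(2,2), lo=3 mid=3 ⇒ 12 4 5 8 14 6 16 9 11 17 13 15 7
8<13: swap(3,3), lo=4 mid=4 ⇒ 12 4 5 8 14 6 16 9 11 17 13 15 7
14>13: swap(4,12), hi=11 ⇒ 12 4 5 8 7 6 16 9 11 17 13 15 14
7<13: swap(4,4), lo=5 mid=5 ⇒ 12 4 5 8 7 6 16 9 11 17 13 15 14
6<13: swap(5,5), lo=6 mid=6 ⇒ 12 4 5 8 7 6 16 9 11 17 13 15 14
16>13: swap(6,11), hi=10 ⇒ 12 4 5 8 7 6 15 9 11 17 13 16 14
15>13: swap(6,10), hi=9 ⇒ 12 4 5 8 7 6 13 9 11 17 15 16 14
13=13: mid=7
9<13: swap(6,7), lo=7 mid=8 ⇒ 12 4 5 8 7 6 9 13 11 17 15 16 14
11<13: swap(7,8), lo=8 mid=9 ⇒ 12 4 5 8 7 6 9 11 13 17 15 16 14
17>13: swap(9,9), hi=8 ⇒ 12 4 5 8 7 6 9 11 13 17 15 16 14
done. lo=8 hi=8; arr=12 4 5 8 7 6 9 11 13 17 15 16 14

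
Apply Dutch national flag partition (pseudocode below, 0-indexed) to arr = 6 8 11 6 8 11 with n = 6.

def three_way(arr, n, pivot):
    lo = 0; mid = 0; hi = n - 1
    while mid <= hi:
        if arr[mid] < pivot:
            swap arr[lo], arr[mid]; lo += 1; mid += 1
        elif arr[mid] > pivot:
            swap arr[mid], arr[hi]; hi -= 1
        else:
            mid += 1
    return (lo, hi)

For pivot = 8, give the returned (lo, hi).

(2, 3)

lo=0 mid=0 hi=5
6<8: swap(0,0), lo=1 mid=1 ⇒ 6 8 11 6 8 11
8=8: mid=2
11>8: swap(2,5), hi=4 ⇒ 6 8 11 6 8 11
11>8: swap(2,4), hi=3 ⇒ 6 8 8 6 11 11
8=8: mid=3
6<8: swap(1,3), lo=2 mid=4 ⇒ 6 6 8 8 11 11
done. lo=2 hi=3; arr=6 6 8 8 11 11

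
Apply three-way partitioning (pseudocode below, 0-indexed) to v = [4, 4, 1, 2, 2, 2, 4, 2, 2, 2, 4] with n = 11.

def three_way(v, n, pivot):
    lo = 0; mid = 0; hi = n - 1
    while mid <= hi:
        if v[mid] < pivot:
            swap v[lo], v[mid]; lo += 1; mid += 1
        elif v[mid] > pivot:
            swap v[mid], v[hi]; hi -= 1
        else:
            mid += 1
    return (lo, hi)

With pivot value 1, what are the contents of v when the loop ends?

[1, 4, 2, 2, 2, 4, 2, 2, 2, 4, 4]

lo=0 mid=0 hi=10
4>1: swap(0,10), hi=9 ⇒ [4, 4, 1, 2, 2, 2, 4, 2, 2, 2, 4]
4>1: swap(0,9), hi=8 ⇒ [2, 4, 1, 2, 2, 2, 4, 2, 2, 4, 4]
2>1: swap(0,8), hi=7 ⇒ [2, 4, 1, 2, 2, 2, 4, 2, 2, 4, 4]
2>1: swap(0,7), hi=6 ⇒ [2, 4, 1, 2, 2, 2, 4, 2, 2, 4, 4]
2>1: swap(0,6), hi=5 ⇒ [4, 4, 1, 2, 2, 2, 2, 2, 2, 4, 4]
4>1: swap(0,5), hi=4 ⇒ [2, 4, 1, 2, 2, 4, 2, 2, 2, 4, 4]
2>1: swap(0,4), hi=3 ⇒ [2, 4, 1, 2, 2, 4, 2, 2, 2, 4, 4]
2>1: swap(0,3), hi=2 ⇒ [2, 4, 1, 2, 2, 4, 2, 2, 2, 4, 4]
2>1: swap(0,2), hi=1 ⇒ [1, 4, 2, 2, 2, 4, 2, 2, 2, 4, 4]
1=1: mid=1
4>1: swap(1,1), hi=0 ⇒ [1, 4, 2, 2, 2, 4, 2, 2, 2, 4, 4]
done. lo=0 hi=0; v=[1, 4, 2, 2, 2, 4, 2, 2, 2, 4, 4]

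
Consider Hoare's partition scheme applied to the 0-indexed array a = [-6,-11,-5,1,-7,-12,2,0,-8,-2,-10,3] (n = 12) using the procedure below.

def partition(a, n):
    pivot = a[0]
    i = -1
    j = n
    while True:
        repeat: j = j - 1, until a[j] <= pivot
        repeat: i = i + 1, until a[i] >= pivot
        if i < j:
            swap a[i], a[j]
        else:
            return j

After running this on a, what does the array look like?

pivot = a[0] = -6; i = -1, j = 12
j→10 (a[10]=-10≤-6), i→0 (a[0]=-6≥-6); i<j, swap → [-10,-11,-5,1,-7,-12,2,0,-8,-2,-6,3]
j→8 (a[8]=-8≤-6), i→2 (a[2]=-5≥-6); i<j, swap → [-10,-11,-8,1,-7,-12,2,0,-5,-2,-6,3]
j→5 (a[5]=-12≤-6), i→3 (a[3]=1≥-6); i<j, swap → [-10,-11,-8,-12,-7,1,2,0,-5,-2,-6,3]
j→4, i→5; i≥j, return j=4. a = [-10,-11,-8,-12,-7,1,2,0,-5,-2,-6,3]

[-10,-11,-8,-12,-7,1,2,0,-5,-2,-6,3]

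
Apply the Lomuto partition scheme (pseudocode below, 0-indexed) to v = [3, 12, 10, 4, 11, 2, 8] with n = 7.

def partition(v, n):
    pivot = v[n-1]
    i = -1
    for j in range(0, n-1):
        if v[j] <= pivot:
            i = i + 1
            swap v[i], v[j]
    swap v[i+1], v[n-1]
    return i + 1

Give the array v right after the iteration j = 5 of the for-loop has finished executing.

pivot=8, i=-1
j=0: 3≤8, i=0, swap(0,0) ⇒ [3, 12, 10, 4, 11, 2, 8]
j=1: 12>8, skip
j=2: 10>8, skip
j=3: 4≤8, i=1, swap(1,3) ⇒ [3, 4, 10, 12, 11, 2, 8]
j=4: 11>8, skip
j=5: 2≤8, i=2, swap(2,5) ⇒ [3, 4, 2, 12, 11, 10, 8]
(after j=5) v = [3, 4, 2, 12, 11, 10, 8]

[3, 4, 2, 12, 11, 10, 8]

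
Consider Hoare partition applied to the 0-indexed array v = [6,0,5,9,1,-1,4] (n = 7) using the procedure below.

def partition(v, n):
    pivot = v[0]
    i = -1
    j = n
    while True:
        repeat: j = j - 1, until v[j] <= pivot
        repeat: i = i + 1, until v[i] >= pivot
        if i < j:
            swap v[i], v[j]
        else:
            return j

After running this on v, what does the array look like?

pivot = v[0] = 6; i = -1, j = 7
j→6 (v[6]=4≤6), i→0 (v[0]=6≥6); i<j, swap → [4,0,5,9,1,-1,6]
j→5 (v[5]=-1≤6), i→3 (v[3]=9≥6); i<j, swap → [4,0,5,-1,1,9,6]
j→4, i→5; i≥j, return j=4. v = [4,0,5,-1,1,9,6]

[4,0,5,-1,1,9,6]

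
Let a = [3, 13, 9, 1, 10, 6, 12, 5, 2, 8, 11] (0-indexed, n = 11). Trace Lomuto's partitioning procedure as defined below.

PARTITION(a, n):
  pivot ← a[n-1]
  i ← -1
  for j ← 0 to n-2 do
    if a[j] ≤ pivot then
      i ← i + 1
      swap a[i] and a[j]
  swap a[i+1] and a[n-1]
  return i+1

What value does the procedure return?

8

pivot=11, i=-1
j=0: 3≤11, i=0, swap(0,0) ⇒ [3, 13, 9, 1, 10, 6, 12, 5, 2, 8, 11]
j=1: 13>11, skip
j=2: 9≤11, i=1, swap(1,2) ⇒ [3, 9, 13, 1, 10, 6, 12, 5, 2, 8, 11]
j=3: 1≤11, i=2, swap(2,3) ⇒ [3, 9, 1, 13, 10, 6, 12, 5, 2, 8, 11]
j=4: 10≤11, i=3, swap(3,4) ⇒ [3, 9, 1, 10, 13, 6, 12, 5, 2, 8, 11]
j=5: 6≤11, i=4, swap(4,5) ⇒ [3, 9, 1, 10, 6, 13, 12, 5, 2, 8, 11]
j=6: 12>11, skip
j=7: 5≤11, i=5, swap(5,7) ⇒ [3, 9, 1, 10, 6, 5, 12, 13, 2, 8, 11]
j=8: 2≤11, i=6, swap(6,8) ⇒ [3, 9, 1, 10, 6, 5, 2, 13, 12, 8, 11]
j=9: 8≤11, i=7, swap(7,9) ⇒ [3, 9, 1, 10, 6, 5, 2, 8, 12, 13, 11]
swap(8,10) ⇒ [3, 9, 1, 10, 6, 5, 2, 8, 11, 13, 12]; return 8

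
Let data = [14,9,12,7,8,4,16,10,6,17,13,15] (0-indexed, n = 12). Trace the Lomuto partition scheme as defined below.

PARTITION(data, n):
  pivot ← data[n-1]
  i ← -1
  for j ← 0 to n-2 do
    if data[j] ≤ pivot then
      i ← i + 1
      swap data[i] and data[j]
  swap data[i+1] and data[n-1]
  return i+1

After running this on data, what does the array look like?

[14,9,12,7,8,4,10,6,13,15,16,17]

pivot=15, i=-1
j=0: 14≤15, i=0, swap(0,0) ⇒ [14,9,12,7,8,4,16,10,6,17,13,15]
j=1: 9≤15, i=1, swap(1,1) ⇒ [14,9,12,7,8,4,16,10,6,17,13,15]
j=2: 12≤15, i=2, swap(2,2) ⇒ [14,9,12,7,8,4,16,10,6,17,13,15]
j=3: 7≤15, i=3, swap(3,3) ⇒ [14,9,12,7,8,4,16,10,6,17,13,15]
j=4: 8≤15, i=4, swap(4,4) ⇒ [14,9,12,7,8,4,16,10,6,17,13,15]
j=5: 4≤15, i=5, swap(5,5) ⇒ [14,9,12,7,8,4,16,10,6,17,13,15]
j=6: 16>15, skip
j=7: 10≤15, i=6, swap(6,7) ⇒ [14,9,12,7,8,4,10,16,6,17,13,15]
j=8: 6≤15, i=7, swap(7,8) ⇒ [14,9,12,7,8,4,10,6,16,17,13,15]
j=9: 17>15, skip
j=10: 13≤15, i=8, swap(8,10) ⇒ [14,9,12,7,8,4,10,6,13,17,16,15]
swap(9,11) ⇒ [14,9,12,7,8,4,10,6,13,15,16,17]; return 9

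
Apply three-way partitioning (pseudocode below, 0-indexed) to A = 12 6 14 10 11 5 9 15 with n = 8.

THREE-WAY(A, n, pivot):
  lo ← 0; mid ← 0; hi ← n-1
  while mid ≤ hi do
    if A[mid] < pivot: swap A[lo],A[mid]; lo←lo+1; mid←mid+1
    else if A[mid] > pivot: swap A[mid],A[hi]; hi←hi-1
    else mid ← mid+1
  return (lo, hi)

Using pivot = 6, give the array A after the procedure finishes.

5 6 10 11 14 9 15 12

pivot = 6; lo=0, mid=0, hi=7
A[mid]=12>6: swap A[0],A[7]; hi=6 → 15 6 14 10 11 5 9 12
A[mid]=15>6: swap A[0],A[6]; hi=5 → 9 6 14 10 11 5 15 12
A[mid]=9>6: swap A[0],A[5]; hi=4 → 5 6 14 10 11 9 15 12
A[mid]=5<6: swap A[0],A[0]; lo=1,mid=1 → 5 6 14 10 11 9 15 12
A[mid]=6=6: mid=2
A[mid]=14>6: swap A[2],A[4]; hi=3 → 5 6 11 10 14 9 15 12
A[mid]=11>6: swap A[2],A[3]; hi=2 → 5 6 10 11 14 9 15 12
A[mid]=10>6: swap A[2],A[2]; hi=1 → 5 6 10 11 14 9 15 12
end: lo=1, hi=1; A = 5 6 10 11 14 9 15 12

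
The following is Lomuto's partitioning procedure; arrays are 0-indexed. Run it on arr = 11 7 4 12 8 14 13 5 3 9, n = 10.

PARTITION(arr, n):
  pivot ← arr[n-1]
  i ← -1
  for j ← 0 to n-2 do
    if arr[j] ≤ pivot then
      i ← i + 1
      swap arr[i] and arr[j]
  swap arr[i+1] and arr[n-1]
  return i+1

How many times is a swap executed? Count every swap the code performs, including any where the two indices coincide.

pivot=9, i=-1
j=0: 11>9, skip
j=1: 7≤9, i=0, swap(0,1) ⇒ 7 11 4 12 8 14 13 5 3 9
j=2: 4≤9, i=1, swap(1,2) ⇒ 7 4 11 12 8 14 13 5 3 9
j=3: 12>9, skip
j=4: 8≤9, i=2, swap(2,4) ⇒ 7 4 8 12 11 14 13 5 3 9
j=5: 14>9, skip
j=6: 13>9, skip
j=7: 5≤9, i=3, swap(3,7) ⇒ 7 4 8 5 11 14 13 12 3 9
j=8: 3≤9, i=4, swap(4,8) ⇒ 7 4 8 5 3 14 13 12 11 9
swap(5,9) ⇒ 7 4 8 5 3 9 13 12 11 14; return 5

6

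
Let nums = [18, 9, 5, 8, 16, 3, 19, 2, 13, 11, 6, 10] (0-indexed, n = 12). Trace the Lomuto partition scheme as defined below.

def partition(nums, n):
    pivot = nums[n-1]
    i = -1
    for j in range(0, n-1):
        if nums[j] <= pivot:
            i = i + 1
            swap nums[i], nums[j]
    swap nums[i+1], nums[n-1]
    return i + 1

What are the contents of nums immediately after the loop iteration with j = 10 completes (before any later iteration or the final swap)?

[9, 5, 8, 3, 2, 6, 19, 16, 13, 11, 18, 10]

pivot = nums[11] = 10; i = -1
j=0: nums[0]=18 > 10 → no swap
j=1: nums[1]=9 ≤ 10 → i=0, swap nums[0],nums[1] → [9, 18, 5, 8, 16, 3, 19, 2, 13, 11, 6, 10]
j=2: nums[2]=5 ≤ 10 → i=1, swap nums[1],nums[2] → [9, 5, 18, 8, 16, 3, 19, 2, 13, 11, 6, 10]
j=3: nums[3]=8 ≤ 10 → i=2, swap nums[2],nums[3] → [9, 5, 8, 18, 16, 3, 19, 2, 13, 11, 6, 10]
j=4: nums[4]=16 > 10 → no swap
j=5: nums[5]=3 ≤ 10 → i=3, swap nums[3],nums[5] → [9, 5, 8, 3, 16, 18, 19, 2, 13, 11, 6, 10]
j=6: nums[6]=19 > 10 → no swap
j=7: nums[7]=2 ≤ 10 → i=4, swap nums[4],nums[7] → [9, 5, 8, 3, 2, 18, 19, 16, 13, 11, 6, 10]
j=8: nums[8]=13 > 10 → no swap
j=9: nums[9]=11 > 10 → no swap
j=10: nums[10]=6 ≤ 10 → i=5, swap nums[5],nums[10] → [9, 5, 8, 3, 2, 6, 19, 16, 13, 11, 18, 10]
(after j=10) nums = [9, 5, 8, 3, 2, 6, 19, 16, 13, 11, 18, 10]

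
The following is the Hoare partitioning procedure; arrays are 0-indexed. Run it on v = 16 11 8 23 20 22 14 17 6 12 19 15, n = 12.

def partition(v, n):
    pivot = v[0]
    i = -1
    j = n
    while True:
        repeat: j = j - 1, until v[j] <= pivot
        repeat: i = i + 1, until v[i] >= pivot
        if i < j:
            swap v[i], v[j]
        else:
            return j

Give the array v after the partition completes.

pivot=16
j stops at 11 (15), i stops at 0 (16); swap ⇒ 15 11 8 23 20 22 14 17 6 12 19 16
j stops at 9 (12), i stops at 3 (23); swap ⇒ 15 11 8 12 20 22 14 17 6 23 19 16
j stops at 8 (6), i stops at 4 (20); swap ⇒ 15 11 8 12 6 22 14 17 20 23 19 16
j stops at 6 (14), i stops at 5 (22); swap ⇒ 15 11 8 12 6 14 22 17 20 23 19 16
j stops at 5, i stops at 6; i≥j ⇒ return 5. v=15 11 8 12 6 14 22 17 20 23 19 16

15 11 8 12 6 14 22 17 20 23 19 16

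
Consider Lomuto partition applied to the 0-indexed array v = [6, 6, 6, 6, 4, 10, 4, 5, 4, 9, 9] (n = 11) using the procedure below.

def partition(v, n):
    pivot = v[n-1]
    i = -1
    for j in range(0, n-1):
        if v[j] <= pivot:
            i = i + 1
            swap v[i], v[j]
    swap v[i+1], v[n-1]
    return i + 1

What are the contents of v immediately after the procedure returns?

[6, 6, 6, 6, 4, 4, 5, 4, 9, 9, 10]

pivot = v[10] = 9; i = -1
j=0: v[0]=6 ≤ 9 → i=0, swap v[0],v[0] (no change) → [6, 6, 6, 6, 4, 10, 4, 5, 4, 9, 9]
j=1: v[1]=6 ≤ 9 → i=1, swap v[1],v[1] (no change) → [6, 6, 6, 6, 4, 10, 4, 5, 4, 9, 9]
j=2: v[2]=6 ≤ 9 → i=2, swap v[2],v[2] (no change) → [6, 6, 6, 6, 4, 10, 4, 5, 4, 9, 9]
j=3: v[3]=6 ≤ 9 → i=3, swap v[3],v[3] (no change) → [6, 6, 6, 6, 4, 10, 4, 5, 4, 9, 9]
j=4: v[4]=4 ≤ 9 → i=4, swap v[4],v[4] (no change) → [6, 6, 6, 6, 4, 10, 4, 5, 4, 9, 9]
j=5: v[5]=10 > 9 → no swap
j=6: v[6]=4 ≤ 9 → i=5, swap v[5],v[6] → [6, 6, 6, 6, 4, 4, 10, 5, 4, 9, 9]
j=7: v[7]=5 ≤ 9 → i=6, swap v[6],v[7] → [6, 6, 6, 6, 4, 4, 5, 10, 4, 9, 9]
j=8: v[8]=4 ≤ 9 → i=7, swap v[7],v[8] → [6, 6, 6, 6, 4, 4, 5, 4, 10, 9, 9]
j=9: v[9]=9 ≤ 9 → i=8, swap v[8],v[9] → [6, 6, 6, 6, 4, 4, 5, 4, 9, 10, 9]
final swap v[9],v[10] → [6, 6, 6, 6, 4, 4, 5, 4, 9, 9, 10]; return 9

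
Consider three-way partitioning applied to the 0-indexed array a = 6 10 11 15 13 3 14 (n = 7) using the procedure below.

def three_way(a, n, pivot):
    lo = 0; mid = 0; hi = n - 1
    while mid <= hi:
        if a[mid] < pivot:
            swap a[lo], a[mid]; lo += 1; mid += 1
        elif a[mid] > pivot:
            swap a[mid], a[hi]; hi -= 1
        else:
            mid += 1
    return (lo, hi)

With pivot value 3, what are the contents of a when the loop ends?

pivot = 3; lo=0, mid=0, hi=6
a[mid]=6>3: swap a[0],a[6]; hi=5 → 14 10 11 15 13 3 6
a[mid]=14>3: swap a[0],a[5]; hi=4 → 3 10 11 15 13 14 6
a[mid]=3=3: mid=1
a[mid]=10>3: swap a[1],a[4]; hi=3 → 3 13 11 15 10 14 6
a[mid]=13>3: swap a[1],a[3]; hi=2 → 3 15 11 13 10 14 6
a[mid]=15>3: swap a[1],a[2]; hi=1 → 3 11 15 13 10 14 6
a[mid]=11>3: swap a[1],a[1]; hi=0 → 3 11 15 13 10 14 6
end: lo=0, hi=0; a = 3 11 15 13 10 14 6

3 11 15 13 10 14 6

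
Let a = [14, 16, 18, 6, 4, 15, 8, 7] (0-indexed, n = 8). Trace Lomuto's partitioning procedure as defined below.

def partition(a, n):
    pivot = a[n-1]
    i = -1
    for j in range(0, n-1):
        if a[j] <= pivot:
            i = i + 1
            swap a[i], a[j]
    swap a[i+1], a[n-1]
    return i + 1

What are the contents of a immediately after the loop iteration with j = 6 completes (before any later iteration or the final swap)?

[6, 4, 18, 14, 16, 15, 8, 7]

pivot = a[7] = 7; i = -1
j=0: a[0]=14 > 7 → no swap
j=1: a[1]=16 > 7 → no swap
j=2: a[2]=18 > 7 → no swap
j=3: a[3]=6 ≤ 7 → i=0, swap a[0],a[3] → [6, 16, 18, 14, 4, 15, 8, 7]
j=4: a[4]=4 ≤ 7 → i=1, swap a[1],a[4] → [6, 4, 18, 14, 16, 15, 8, 7]
j=5: a[5]=15 > 7 → no swap
j=6: a[6]=8 > 7 → no swap
(after j=6) a = [6, 4, 18, 14, 16, 15, 8, 7]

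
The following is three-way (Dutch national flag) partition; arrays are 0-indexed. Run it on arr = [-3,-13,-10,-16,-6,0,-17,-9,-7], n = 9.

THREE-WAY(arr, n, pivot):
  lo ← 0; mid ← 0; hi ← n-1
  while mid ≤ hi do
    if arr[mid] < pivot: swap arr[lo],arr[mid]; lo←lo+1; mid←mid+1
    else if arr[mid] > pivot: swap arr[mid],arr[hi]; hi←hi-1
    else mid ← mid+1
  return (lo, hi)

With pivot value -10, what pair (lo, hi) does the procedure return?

lo=0 mid=0 hi=8
-3>-10: swap(0,8), hi=7 ⇒ [-7,-13,-10,-16,-6,0,-17,-9,-3]
-7>-10: swap(0,7), hi=6 ⇒ [-9,-13,-10,-16,-6,0,-17,-7,-3]
-9>-10: swap(0,6), hi=5 ⇒ [-17,-13,-10,-16,-6,0,-9,-7,-3]
-17<-10: swap(0,0), lo=1 mid=1 ⇒ [-17,-13,-10,-16,-6,0,-9,-7,-3]
-13<-10: swap(1,1), lo=2 mid=2 ⇒ [-17,-13,-10,-16,-6,0,-9,-7,-3]
-10=-10: mid=3
-16<-10: swap(2,3), lo=3 mid=4 ⇒ [-17,-13,-16,-10,-6,0,-9,-7,-3]
-6>-10: swap(4,5), hi=4 ⇒ [-17,-13,-16,-10,0,-6,-9,-7,-3]
0>-10: swap(4,4), hi=3 ⇒ [-17,-13,-16,-10,0,-6,-9,-7,-3]
done. lo=3 hi=3; arr=[-17,-13,-16,-10,0,-6,-9,-7,-3]

(3, 3)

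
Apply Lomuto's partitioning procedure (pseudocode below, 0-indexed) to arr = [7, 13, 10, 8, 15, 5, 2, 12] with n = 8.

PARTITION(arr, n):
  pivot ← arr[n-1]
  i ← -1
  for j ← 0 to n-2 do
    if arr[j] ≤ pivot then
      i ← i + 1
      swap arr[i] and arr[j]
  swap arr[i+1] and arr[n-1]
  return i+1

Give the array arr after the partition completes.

pivot = arr[7] = 12; i = -1
j=0: arr[0]=7 ≤ 12 → i=0, swap arr[0],arr[0] (no change) → [7, 13, 10, 8, 15, 5, 2, 12]
j=1: arr[1]=13 > 12 → no swap
j=2: arr[2]=10 ≤ 12 → i=1, swap arr[1],arr[2] → [7, 10, 13, 8, 15, 5, 2, 12]
j=3: arr[3]=8 ≤ 12 → i=2, swap arr[2],arr[3] → [7, 10, 8, 13, 15, 5, 2, 12]
j=4: arr[4]=15 > 12 → no swap
j=5: arr[5]=5 ≤ 12 → i=3, swap arr[3],arr[5] → [7, 10, 8, 5, 15, 13, 2, 12]
j=6: arr[6]=2 ≤ 12 → i=4, swap arr[4],arr[6] → [7, 10, 8, 5, 2, 13, 15, 12]
final swap arr[5],arr[7] → [7, 10, 8, 5, 2, 12, 15, 13]; return 5

[7, 10, 8, 5, 2, 12, 15, 13]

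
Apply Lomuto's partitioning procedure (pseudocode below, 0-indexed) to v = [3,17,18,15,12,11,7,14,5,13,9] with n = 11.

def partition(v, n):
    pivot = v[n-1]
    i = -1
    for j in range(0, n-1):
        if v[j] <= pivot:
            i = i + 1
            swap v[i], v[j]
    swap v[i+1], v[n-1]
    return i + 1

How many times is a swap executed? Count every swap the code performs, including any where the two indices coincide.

pivot=9, i=-1
j=0: 3≤9, i=0, swap(0,0) ⇒ [3,17,18,15,12,11,7,14,5,13,9]
j=1: 17>9, skip
j=2: 18>9, skip
j=3: 15>9, skip
j=4: 12>9, skip
j=5: 11>9, skip
j=6: 7≤9, i=1, swap(1,6) ⇒ [3,7,18,15,12,11,17,14,5,13,9]
j=7: 14>9, skip
j=8: 5≤9, i=2, swap(2,8) ⇒ [3,7,5,15,12,11,17,14,18,13,9]
j=9: 13>9, skip
swap(3,10) ⇒ [3,7,5,9,12,11,17,14,18,13,15]; return 3

4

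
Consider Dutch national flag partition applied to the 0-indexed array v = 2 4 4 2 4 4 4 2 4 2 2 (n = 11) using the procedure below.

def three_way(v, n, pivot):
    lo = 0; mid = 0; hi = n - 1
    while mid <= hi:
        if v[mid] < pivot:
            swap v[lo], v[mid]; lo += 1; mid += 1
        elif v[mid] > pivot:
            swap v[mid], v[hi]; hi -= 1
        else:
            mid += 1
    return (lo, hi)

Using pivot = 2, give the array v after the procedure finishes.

lo=0 mid=0 hi=10
2=2: mid=1
4>2: swap(1,10), hi=9 ⇒ 2 2 4 2 4 4 4 2 4 2 4
2=2: mid=2
4>2: swap(2,9), hi=8 ⇒ 2 2 2 2 4 4 4 2 4 4 4
2=2: mid=3
2=2: mid=4
4>2: swap(4,8), hi=7 ⇒ 2 2 2 2 4 4 4 2 4 4 4
4>2: swap(4,7), hi=6 ⇒ 2 2 2 2 2 4 4 4 4 4 4
2=2: mid=5
4>2: swap(5,6), hi=5 ⇒ 2 2 2 2 2 4 4 4 4 4 4
4>2: swap(5,5), hi=4 ⇒ 2 2 2 2 2 4 4 4 4 4 4
done. lo=0 hi=4; v=2 2 2 2 2 4 4 4 4 4 4

2 2 2 2 2 4 4 4 4 4 4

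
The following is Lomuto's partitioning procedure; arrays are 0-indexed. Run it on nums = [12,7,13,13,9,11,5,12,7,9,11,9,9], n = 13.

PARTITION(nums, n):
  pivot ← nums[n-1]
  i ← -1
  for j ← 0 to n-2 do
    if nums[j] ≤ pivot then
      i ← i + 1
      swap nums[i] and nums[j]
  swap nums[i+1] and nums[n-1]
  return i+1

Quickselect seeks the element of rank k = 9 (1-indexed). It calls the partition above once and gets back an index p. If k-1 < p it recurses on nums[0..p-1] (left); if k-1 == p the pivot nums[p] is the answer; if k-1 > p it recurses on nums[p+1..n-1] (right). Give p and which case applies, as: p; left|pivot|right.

6; right

pivot=9, i=-1
j=0: 12>9, skip
j=1: 7≤9, i=0, swap(0,1) ⇒ [7,12,13,13,9,11,5,12,7,9,11,9,9]
j=2: 13>9, skip
j=3: 13>9, skip
j=4: 9≤9, i=1, swap(1,4) ⇒ [7,9,13,13,12,11,5,12,7,9,11,9,9]
j=5: 11>9, skip
j=6: 5≤9, i=2, swap(2,6) ⇒ [7,9,5,13,12,11,13,12,7,9,11,9,9]
j=7: 12>9, skip
j=8: 7≤9, i=3, swap(3,8) ⇒ [7,9,5,7,12,11,13,12,13,9,11,9,9]
j=9: 9≤9, i=4, swap(4,9) ⇒ [7,9,5,7,9,11,13,12,13,12,11,9,9]
j=10: 11>9, skip
j=11: 9≤9, i=5, swap(5,11) ⇒ [7,9,5,7,9,9,13,12,13,12,11,11,9]
swap(6,12) ⇒ [7,9,5,7,9,9,9,12,13,12,11,11,13]; return 6
p = 6; k-1 = 8 > 6 ⇒ right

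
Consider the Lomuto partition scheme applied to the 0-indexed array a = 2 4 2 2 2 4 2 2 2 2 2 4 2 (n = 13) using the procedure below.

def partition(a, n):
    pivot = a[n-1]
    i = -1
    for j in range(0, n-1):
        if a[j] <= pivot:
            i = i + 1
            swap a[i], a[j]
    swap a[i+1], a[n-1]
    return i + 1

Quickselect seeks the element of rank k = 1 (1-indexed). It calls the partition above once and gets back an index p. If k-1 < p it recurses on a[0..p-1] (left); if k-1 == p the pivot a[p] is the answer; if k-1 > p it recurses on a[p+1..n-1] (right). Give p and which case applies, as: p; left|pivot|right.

pivot=2, i=-1
j=0: 2≤2, i=0, swap(0,0) ⇒ 2 4 2 2 2 4 2 2 2 2 2 4 2
j=1: 4>2, skip
j=2: 2≤2, i=1, swap(1,2) ⇒ 2 2 4 2 2 4 2 2 2 2 2 4 2
j=3: 2≤2, i=2, swap(2,3) ⇒ 2 2 2 4 2 4 2 2 2 2 2 4 2
j=4: 2≤2, i=3, swap(3,4) ⇒ 2 2 2 2 4 4 2 2 2 2 2 4 2
j=5: 4>2, skip
j=6: 2≤2, i=4, swap(4,6) ⇒ 2 2 2 2 2 4 4 2 2 2 2 4 2
j=7: 2≤2, i=5, swap(5,7) ⇒ 2 2 2 2 2 2 4 4 2 2 2 4 2
j=8: 2≤2, i=6, swap(6,8) ⇒ 2 2 2 2 2 2 2 4 4 2 2 4 2
j=9: 2≤2, i=7, swap(7,9) ⇒ 2 2 2 2 2 2 2 2 4 4 2 4 2
j=10: 2≤2, i=8, swap(8,10) ⇒ 2 2 2 2 2 2 2 2 2 4 4 4 2
j=11: 4>2, skip
swap(9,12) ⇒ 2 2 2 2 2 2 2 2 2 2 4 4 4; return 9
p = 9; k-1 = 0 < 9 ⇒ left

9; left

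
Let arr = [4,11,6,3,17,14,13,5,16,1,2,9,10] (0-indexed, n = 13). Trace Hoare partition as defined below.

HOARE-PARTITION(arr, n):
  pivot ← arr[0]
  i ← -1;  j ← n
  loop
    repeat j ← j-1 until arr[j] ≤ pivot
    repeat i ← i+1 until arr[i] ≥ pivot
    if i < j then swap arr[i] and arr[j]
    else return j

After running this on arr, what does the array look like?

pivot=4
j stops at 10 (2), i stops at 0 (4); swap ⇒ [2,11,6,3,17,14,13,5,16,1,4,9,10]
j stops at 9 (1), i stops at 1 (11); swap ⇒ [2,1,6,3,17,14,13,5,16,11,4,9,10]
j stops at 3 (3), i stops at 2 (6); swap ⇒ [2,1,3,6,17,14,13,5,16,11,4,9,10]
j stops at 2, i stops at 3; i≥j ⇒ return 2. arr=[2,1,3,6,17,14,13,5,16,11,4,9,10]

[2,1,3,6,17,14,13,5,16,11,4,9,10]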